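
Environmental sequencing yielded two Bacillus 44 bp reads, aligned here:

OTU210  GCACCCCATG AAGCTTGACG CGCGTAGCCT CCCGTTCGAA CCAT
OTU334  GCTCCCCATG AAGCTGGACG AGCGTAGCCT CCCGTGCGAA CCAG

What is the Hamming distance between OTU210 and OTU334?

The sequences differ at positions 3 (A/T), 16 (T/G), 21 (C/A), 36 (T/G), 44 (T/G).
That gives 5 mismatches out of 44 aligned sites, so the Hamming distance is 5.

5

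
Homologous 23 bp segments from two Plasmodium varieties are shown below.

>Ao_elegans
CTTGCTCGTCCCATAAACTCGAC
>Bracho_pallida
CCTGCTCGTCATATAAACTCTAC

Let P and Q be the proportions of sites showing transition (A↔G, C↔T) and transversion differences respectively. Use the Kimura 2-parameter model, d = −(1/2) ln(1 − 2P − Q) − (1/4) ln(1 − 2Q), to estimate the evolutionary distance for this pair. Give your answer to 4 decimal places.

The sequences differ at positions 2 (T/C, transition), 11 (C/A, transversion), 12 (C/T, transition), 21 (G/T, transversion).
Of the 4 differences, 2 transitions and 2 transversions over 23 sites: P = 2/23 = 0.086957, Q = 2/23 = 0.086957.
d = −0.5·ln(0.739129) − 0.25·ln(0.826086) = −0.5·(-0.302283) − 0.25·(-0.191056) = 0.1989.

0.1989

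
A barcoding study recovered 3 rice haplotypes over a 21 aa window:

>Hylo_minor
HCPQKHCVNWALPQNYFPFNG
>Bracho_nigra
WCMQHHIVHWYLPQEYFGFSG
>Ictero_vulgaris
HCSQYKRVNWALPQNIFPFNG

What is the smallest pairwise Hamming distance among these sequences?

5

Pairwise Hamming distances:
  Hylo_minor vs Bracho_nigra: 9
  Hylo_minor vs Ictero_vulgaris: 5
  Bracho_nigra vs Ictero_vulgaris: 11
The smallest is 5, between Hylo_minor and Ictero_vulgaris.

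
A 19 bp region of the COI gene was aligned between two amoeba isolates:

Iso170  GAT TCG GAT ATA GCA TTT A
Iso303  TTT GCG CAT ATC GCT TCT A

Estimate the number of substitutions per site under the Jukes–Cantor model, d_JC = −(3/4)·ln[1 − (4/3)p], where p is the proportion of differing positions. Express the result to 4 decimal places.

The sequences differ at positions 1 (G/T), 2 (A/T), 4 (T/G), 7 (G/C), 12 (A/C), 15 (A/T), 17 (T/C).
p = 7/19 = 0.368421.
d = −0.75 · ln(1 − (4/3)·0.368421) = −0.75 · ln(0.508772) = −0.75 · (-0.675755) = 0.5068.

0.5068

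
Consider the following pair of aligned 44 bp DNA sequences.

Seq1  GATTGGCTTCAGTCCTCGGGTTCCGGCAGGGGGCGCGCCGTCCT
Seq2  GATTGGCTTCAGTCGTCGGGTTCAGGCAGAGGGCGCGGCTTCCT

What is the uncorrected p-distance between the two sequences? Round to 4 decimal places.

Mismatches occur at site 15 (C↔G), site 24 (C↔A), site 30 (G↔A), site 38 (C↔G), site 40 (G↔T).
There are 5 differences over 44 sites, so p = 5/44 = 0.1136.

0.1136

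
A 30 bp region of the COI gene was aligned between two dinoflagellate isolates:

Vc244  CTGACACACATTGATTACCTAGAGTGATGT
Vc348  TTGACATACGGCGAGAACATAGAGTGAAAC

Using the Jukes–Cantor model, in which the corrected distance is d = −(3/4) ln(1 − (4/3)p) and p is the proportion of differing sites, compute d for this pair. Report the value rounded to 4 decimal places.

Mismatches occur at site 1 (C↔T), site 7 (C↔T), site 10 (A↔G), site 11 (T↔G), site 12 (T↔C), site 15 (T↔G), site 16 (T↔A), site 19 (C↔A), site 28 (T↔A), site 29 (G↔A), site 30 (T↔C).
p = 11/30 = 0.366667.
d = −0.75 · ln(1 − (4/3)·0.366667) = −0.75 · ln(0.511111) = −0.75 · (-0.671168) = 0.5034.

0.5034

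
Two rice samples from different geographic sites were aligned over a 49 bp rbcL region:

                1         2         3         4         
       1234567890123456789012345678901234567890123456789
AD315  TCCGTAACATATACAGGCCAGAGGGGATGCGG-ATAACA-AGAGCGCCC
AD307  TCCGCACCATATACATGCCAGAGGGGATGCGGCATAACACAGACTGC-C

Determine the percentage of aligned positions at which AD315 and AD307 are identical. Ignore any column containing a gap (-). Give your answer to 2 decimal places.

Excluding the 3 gap columns leaves 46 comparable sites.
Mismatches occur at site 5 (T→C), site 7 (A→C), site 16 (G→T), site 44 (G→C), site 45 (C→T).
41 of the 46 comparable sites match, so the percent identity is 41/46 × 100 = 89.13%.

89.13%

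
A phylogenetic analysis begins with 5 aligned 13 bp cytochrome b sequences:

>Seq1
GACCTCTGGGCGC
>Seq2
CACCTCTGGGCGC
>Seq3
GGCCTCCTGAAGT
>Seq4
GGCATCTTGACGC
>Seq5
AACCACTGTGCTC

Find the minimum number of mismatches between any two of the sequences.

Pairwise Hamming distances:
  Seq1 vs Seq2: 1
  Seq1 vs Seq3: 6
  Seq1 vs Seq4: 4
  Seq1 vs Seq5: 4
  Seq2 vs Seq3: 7
  Seq2 vs Seq4: 5
  Seq2 vs Seq5: 4
  Seq3 vs Seq4: 4
  Seq3 vs Seq5: 10
  Seq4 vs Seq5: 8
The smallest is 1, between Seq1 and Seq2.

1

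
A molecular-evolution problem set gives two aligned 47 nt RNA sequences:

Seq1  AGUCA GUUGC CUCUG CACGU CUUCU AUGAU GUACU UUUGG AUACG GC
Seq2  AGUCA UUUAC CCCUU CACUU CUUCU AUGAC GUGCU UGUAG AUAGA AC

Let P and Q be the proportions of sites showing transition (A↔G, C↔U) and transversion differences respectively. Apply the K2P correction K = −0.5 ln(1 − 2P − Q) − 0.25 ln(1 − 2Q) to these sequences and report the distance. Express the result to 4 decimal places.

Differing sites — 6:G/U (Tv); 9:G/A (Ti); 12:U/C (Ti); 15:G/U (Tv); 19:G/U (Tv); 30:U/C (Ti); 33:A/G (Ti); 37:U/G (Tv); 39:G/A (Ti); 44:C/G (Tv); 45:G/A (Ti); 46:G/A (Ti).
Of the 12 differences, 7 transitions and 5 transversions over 47 sites: P = 7/47 = 0.148936, Q = 5/47 = 0.106383.
d = −0.5·ln(0.595745) − 0.25·ln(0.787234) = −0.5·(-0.517943) − 0.25·(-0.239230) = 0.3188.

0.3188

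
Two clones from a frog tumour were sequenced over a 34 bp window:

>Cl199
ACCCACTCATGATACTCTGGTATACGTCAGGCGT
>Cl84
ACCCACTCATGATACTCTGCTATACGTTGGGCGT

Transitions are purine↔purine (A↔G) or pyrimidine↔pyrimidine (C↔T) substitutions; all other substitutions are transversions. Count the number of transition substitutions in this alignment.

The sequences differ at positions 20 (G/C, transversion), 28 (C/T, transition), 29 (A/G, transition).
Of the 3 differences, 2 transitions and 1 transversion, so the answer is 2.

2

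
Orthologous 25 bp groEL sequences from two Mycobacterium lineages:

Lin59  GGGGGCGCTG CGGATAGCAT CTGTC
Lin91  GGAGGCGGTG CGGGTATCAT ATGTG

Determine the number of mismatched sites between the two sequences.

Differing sites — 3:G/A; 8:C/G; 14:A/G; 17:G/T; 21:C/A; 25:C/G.
That gives 6 mismatches out of 25 aligned sites, so the Hamming distance is 6.

6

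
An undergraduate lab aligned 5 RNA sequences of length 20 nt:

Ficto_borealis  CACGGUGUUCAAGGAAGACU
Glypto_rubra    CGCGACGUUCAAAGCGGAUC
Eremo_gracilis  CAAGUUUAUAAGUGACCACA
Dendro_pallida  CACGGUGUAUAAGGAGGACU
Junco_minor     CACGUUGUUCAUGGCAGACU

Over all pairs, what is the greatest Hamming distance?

Pairwise Hamming distances:
  Ficto_borealis vs Glypto_rubra: 8
  Ficto_borealis vs Eremo_gracilis: 10
  Ficto_borealis vs Dendro_pallida: 3
  Ficto_borealis vs Junco_minor: 3
  Glypto_rubra vs Eremo_gracilis: 14
  Glypto_rubra vs Dendro_pallida: 9
  Glypto_rubra vs Junco_minor: 8
  Eremo_gracilis vs Dendro_pallida: 11
  Eremo_gracilis vs Junco_minor: 10
  Dendro_pallida vs Junco_minor: 6
The largest is 14, between Glypto_rubra and Eremo_gracilis.

14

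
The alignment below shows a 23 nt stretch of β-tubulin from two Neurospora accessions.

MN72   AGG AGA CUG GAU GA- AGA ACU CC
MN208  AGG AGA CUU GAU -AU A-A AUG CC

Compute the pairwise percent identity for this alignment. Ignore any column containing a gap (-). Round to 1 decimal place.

85.0%

Excluding the 3 gap columns leaves 20 comparable sites.
Mismatches occur at site 9 (G/U), site 20 (C/U), site 21 (U/G).
17 of the 20 comparable sites match, so the percent identity is 17/20 × 100 = 85.0%.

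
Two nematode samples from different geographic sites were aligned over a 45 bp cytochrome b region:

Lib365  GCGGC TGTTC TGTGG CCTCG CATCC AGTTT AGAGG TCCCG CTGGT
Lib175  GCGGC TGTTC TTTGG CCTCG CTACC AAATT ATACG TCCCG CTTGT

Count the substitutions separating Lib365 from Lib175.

Mismatches occur at site 12 (G↔T), site 22 (A↔T), site 23 (T↔A), site 27 (G↔A), site 28 (T↔A), site 32 (G↔T), site 34 (G↔C), site 43 (G↔T).
That gives 8 mismatches out of 45 aligned sites, so the Hamming distance is 8.

8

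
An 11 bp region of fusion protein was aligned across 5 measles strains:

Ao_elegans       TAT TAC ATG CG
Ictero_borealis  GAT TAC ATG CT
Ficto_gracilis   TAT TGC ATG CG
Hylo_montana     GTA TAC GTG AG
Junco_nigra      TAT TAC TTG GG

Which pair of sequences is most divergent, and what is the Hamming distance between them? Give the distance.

6

Pairwise Hamming distances:
  Ao_elegans vs Ictero_borealis: 2
  Ao_elegans vs Ficto_gracilis: 1
  Ao_elegans vs Hylo_montana: 5
  Ao_elegans vs Junco_nigra: 2
  Ictero_borealis vs Ficto_gracilis: 3
  Ictero_borealis vs Hylo_montana: 5
  Ictero_borealis vs Junco_nigra: 4
  Ficto_gracilis vs Hylo_montana: 6
  Ficto_gracilis vs Junco_nigra: 3
  Hylo_montana vs Junco_nigra: 5
The largest is 6, between Ficto_gracilis and Hylo_montana.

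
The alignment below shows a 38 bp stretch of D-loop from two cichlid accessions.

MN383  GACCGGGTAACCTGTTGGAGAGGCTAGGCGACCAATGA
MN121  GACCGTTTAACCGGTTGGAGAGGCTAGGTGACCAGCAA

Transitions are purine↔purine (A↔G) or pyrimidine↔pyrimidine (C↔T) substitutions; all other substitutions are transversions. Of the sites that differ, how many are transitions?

The sequences differ at positions 6 (G/T, transversion), 7 (G/T, transversion), 13 (T/G, transversion), 29 (C/T, transition), 35 (A/G, transition), 36 (T/C, transition), 37 (G/A, transition).
Of the 7 differences, 4 transitions and 3 transversions, so the answer is 4.

4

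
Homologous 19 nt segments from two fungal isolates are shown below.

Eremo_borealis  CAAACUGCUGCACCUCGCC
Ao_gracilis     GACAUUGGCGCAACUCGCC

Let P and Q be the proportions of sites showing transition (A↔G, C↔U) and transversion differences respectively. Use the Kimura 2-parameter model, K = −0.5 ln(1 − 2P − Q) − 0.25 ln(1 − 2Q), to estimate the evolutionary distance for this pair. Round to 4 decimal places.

0.4099

The sequences differ at positions 1 (C/G, transversion), 3 (A/C, transversion), 5 (C/U, transition), 8 (C/G, transversion), 9 (U/C, transition), 13 (C/A, transversion).
Of the 6 differences, 2 transitions and 4 transversions over 19 sites: P = 2/19 = 0.105263, Q = 4/19 = 0.210526.
d = −0.5·ln(0.578948) − 0.25·ln(0.578948) = −0.5·(-0.546543) − 0.25·(-0.546543) = 0.4099.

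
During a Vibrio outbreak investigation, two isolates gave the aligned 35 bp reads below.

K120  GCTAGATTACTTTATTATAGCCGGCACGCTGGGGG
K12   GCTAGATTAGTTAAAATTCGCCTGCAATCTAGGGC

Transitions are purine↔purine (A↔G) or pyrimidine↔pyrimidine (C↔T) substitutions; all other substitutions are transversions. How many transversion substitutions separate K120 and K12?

Differing sites — 10:C/G (Tv); 13:T/A (Tv); 15:T/A (Tv); 16:T/A (Tv); 17:A/T (Tv); 19:A/C (Tv); 23:G/T (Tv); 27:C/A (Tv); 28:G/T (Tv); 31:G/A (Ti); 35:G/C (Tv).
Of the 11 differences, 1 transition and 10 transversions, so the answer is 10.

10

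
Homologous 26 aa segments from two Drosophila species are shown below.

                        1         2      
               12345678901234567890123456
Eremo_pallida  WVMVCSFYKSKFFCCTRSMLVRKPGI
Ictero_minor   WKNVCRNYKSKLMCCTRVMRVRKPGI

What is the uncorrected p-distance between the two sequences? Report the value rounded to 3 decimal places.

0.308

The sequences differ at positions 2 (V/K), 3 (M/N), 6 (S/R), 7 (F/N), 12 (F/L), 13 (F/M), 18 (S/V), 20 (L/R).
There are 8 differences over 26 sites, so p = 8/26 = 0.308.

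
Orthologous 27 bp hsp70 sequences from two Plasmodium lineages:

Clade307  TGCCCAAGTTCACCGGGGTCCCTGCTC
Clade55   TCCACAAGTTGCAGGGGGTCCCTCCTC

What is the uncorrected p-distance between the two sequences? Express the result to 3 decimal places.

Mismatches occur at site 2 (G→C), site 4 (C→A), site 11 (C→G), site 12 (A→C), site 13 (C→A), site 14 (C→G), site 24 (G→C).
There are 7 differences over 27 sites, so p = 7/27 = 0.259.

0.259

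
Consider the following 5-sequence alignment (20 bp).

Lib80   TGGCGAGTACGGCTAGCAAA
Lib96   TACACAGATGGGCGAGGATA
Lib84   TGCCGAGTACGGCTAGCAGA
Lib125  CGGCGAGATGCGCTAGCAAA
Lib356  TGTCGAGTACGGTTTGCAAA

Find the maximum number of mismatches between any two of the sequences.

12

Pairwise Hamming distances:
  Lib80 vs Lib96: 10
  Lib80 vs Lib84: 2
  Lib80 vs Lib125: 5
  Lib80 vs Lib356: 3
  Lib96 vs Lib84: 9
  Lib96 vs Lib125: 9
  Lib96 vs Lib356: 12
  Lib84 vs Lib125: 7
  Lib84 vs Lib356: 4
  Lib125 vs Lib356: 8
The largest is 12, between Lib96 and Lib356.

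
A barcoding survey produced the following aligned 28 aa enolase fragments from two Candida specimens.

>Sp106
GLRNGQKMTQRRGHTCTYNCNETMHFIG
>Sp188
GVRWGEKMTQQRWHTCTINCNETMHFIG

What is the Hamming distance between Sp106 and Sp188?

6

The sequences differ at positions 2 (L/V), 4 (N/W), 6 (Q/E), 11 (R/Q), 13 (G/W), 18 (Y/I).
That gives 6 mismatches out of 28 aligned sites, so the Hamming distance is 6.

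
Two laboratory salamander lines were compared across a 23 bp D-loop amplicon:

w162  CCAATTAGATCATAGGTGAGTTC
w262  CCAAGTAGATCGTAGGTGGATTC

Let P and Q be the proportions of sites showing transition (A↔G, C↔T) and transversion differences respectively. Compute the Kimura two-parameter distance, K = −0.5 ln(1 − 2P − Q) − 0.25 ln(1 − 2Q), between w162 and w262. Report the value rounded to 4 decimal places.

The sequences differ at positions 5 (T/G, transversion), 12 (A/G, transition), 19 (A/G, transition), 20 (G/A, transition).
Of the 4 differences, 3 transitions and 1 transversion over 23 sites: P = 3/23 = 0.130435, Q = 1/23 = 0.043478.
d = −0.5·ln(0.695652) − 0.25·ln(0.913044) = −0.5·(-0.362906) − 0.25·(-0.090971) = 0.2042.

0.2042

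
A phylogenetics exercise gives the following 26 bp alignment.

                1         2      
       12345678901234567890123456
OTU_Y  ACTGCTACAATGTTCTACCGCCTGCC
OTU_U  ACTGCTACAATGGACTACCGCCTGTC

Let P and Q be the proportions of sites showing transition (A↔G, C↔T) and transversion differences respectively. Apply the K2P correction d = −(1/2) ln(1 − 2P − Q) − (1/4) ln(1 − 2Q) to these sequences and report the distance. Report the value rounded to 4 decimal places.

0.1253

Differing sites — 13:T/G (Tv); 14:T/A (Tv); 25:C/T (Ti).
Of the 3 differences, 1 transition and 2 transversions over 26 sites: P = 1/26 = 0.038462, Q = 2/26 = 0.076923.
d = −0.5·ln(0.846153) − 0.25·ln(0.846154) = −0.5·(-0.167055) − 0.25·(-0.167054) = 0.1253.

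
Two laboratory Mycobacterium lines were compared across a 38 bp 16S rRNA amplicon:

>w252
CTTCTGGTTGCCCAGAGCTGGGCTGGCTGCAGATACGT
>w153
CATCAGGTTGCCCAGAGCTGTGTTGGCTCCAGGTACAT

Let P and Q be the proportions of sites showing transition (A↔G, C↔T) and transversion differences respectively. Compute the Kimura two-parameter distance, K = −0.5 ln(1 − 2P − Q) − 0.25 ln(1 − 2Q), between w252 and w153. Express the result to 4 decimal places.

Mismatches occur at site 2 (T↔A, transversion), site 5 (T↔A, transversion), site 21 (G↔T, transversion), site 23 (C↔T, transition), site 29 (G↔C, transversion), site 33 (A↔G, transition), site 37 (G↔A, transition).
Of the 7 differences, 3 transitions and 4 transversions over 38 sites: P = 3/38 = 0.078947, Q = 4/38 = 0.105263.
d = −0.5·ln(0.736843) − 0.25·ln(0.789474) = −0.5·(-0.305380) − 0.25·(-0.236388) = 0.2118.

0.2118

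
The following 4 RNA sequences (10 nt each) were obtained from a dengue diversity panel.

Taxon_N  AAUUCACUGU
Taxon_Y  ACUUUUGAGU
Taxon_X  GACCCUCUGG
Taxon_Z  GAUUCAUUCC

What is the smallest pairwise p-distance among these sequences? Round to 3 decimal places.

Pairwise Hamming distances:
  Taxon_N vs Taxon_Y: 5
  Taxon_N vs Taxon_X: 5
  Taxon_N vs Taxon_Z: 4
  Taxon_Y vs Taxon_X: 8
  Taxon_Y vs Taxon_Z: 8
  Taxon_X vs Taxon_Z: 6
The smallest is 4 mismatches, between Taxon_N and Taxon_Z; p = 4/10 = 0.400.

0.400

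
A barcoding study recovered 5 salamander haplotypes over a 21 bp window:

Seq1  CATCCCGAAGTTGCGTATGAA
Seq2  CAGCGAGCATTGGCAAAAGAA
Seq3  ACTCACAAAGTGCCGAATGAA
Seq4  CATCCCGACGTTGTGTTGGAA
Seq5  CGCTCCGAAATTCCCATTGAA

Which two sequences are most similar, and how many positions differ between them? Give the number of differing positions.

Pairwise Hamming distances:
  Seq1 vs Seq2: 9
  Seq1 vs Seq3: 7
  Seq1 vs Seq4: 4
  Seq1 vs Seq5: 8
  Seq2 vs Seq3: 11
  Seq2 vs Seq4: 12
  Seq2 vs Seq5: 12
  Seq3 vs Seq4: 11
  Seq3 vs Seq5: 10
  Seq4 vs Seq5: 10
The smallest is 4, between Seq1 and Seq4.

4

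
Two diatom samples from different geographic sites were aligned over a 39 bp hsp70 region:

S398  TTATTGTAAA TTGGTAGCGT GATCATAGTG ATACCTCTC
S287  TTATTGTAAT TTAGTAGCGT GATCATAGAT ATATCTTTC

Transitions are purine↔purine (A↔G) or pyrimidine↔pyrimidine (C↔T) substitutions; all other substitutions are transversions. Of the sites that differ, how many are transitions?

3

The sequences differ at positions 10 (A/T, transversion), 13 (G/A, transition), 29 (T/A, transversion), 30 (G/T, transversion), 34 (C/T, transition), 37 (C/T, transition).
Of the 6 differences, 3 transitions and 3 transversions, so the answer is 3.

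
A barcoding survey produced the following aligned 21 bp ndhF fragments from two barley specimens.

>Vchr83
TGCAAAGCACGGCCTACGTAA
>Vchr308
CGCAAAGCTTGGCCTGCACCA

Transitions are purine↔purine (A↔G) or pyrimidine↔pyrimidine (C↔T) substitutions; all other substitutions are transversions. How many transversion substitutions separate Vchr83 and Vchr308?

2

Mismatches occur at site 1 (T→C, transition), site 9 (A→T, transversion), site 10 (C→T, transition), site 16 (A→G, transition), site 18 (G→A, transition), site 19 (T→C, transition), site 20 (A→C, transversion).
Of the 7 differences, 5 transitions and 2 transversions, so the answer is 2.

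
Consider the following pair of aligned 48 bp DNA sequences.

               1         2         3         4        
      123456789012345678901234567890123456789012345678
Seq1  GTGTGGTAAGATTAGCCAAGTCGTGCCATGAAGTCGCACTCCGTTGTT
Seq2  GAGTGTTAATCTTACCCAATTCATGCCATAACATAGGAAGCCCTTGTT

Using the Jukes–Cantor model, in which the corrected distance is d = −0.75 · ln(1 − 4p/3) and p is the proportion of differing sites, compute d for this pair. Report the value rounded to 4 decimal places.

0.4042

Differing sites — 2:T/A; 6:G/T; 10:G/T; 11:A/C; 15:G/C; 20:G/T; 23:G/A; 30:G/A; 32:A/C; 33:G/A; 35:C/A; 37:C/G; 39:C/A; 40:T/G; 43:G/C.
p = 15/48 = 0.312500.
d = −0.75 · ln(1 − (4/3)·0.312500) = −0.75 · ln(0.583333) = −0.75 · (-0.538997) = 0.4042.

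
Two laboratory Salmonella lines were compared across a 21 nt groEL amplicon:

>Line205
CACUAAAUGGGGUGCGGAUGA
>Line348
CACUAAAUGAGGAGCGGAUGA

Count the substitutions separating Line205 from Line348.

2

Differing sites — 10:G/A; 13:U/A.
That gives 2 mismatches out of 21 aligned sites, so the Hamming distance is 2.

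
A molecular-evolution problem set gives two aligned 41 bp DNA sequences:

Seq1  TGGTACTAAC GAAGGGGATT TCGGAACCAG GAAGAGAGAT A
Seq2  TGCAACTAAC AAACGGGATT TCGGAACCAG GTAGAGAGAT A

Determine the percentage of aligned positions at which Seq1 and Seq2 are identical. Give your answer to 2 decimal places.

Mismatches occur at site 3 (G→C), site 4 (T→A), site 11 (G→A), site 14 (G→C), site 32 (A→T).
36 of the 41 sites match, so the percent identity is 36/41 × 100 = 87.80%.

87.80%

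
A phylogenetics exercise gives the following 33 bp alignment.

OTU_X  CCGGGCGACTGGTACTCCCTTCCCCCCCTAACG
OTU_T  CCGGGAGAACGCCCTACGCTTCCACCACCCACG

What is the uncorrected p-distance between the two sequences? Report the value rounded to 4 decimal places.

Mismatches occur at site 6 (C/A), site 9 (C/A), site 10 (T/C), site 12 (G/C), site 13 (T/C), site 14 (A/C), site 15 (C/T), site 16 (T/A), site 18 (C/G), site 24 (C/A), site 27 (C/A), site 29 (T/C), site 30 (A/C).
There are 13 differences over 33 sites, so p = 13/33 = 0.3939.

0.3939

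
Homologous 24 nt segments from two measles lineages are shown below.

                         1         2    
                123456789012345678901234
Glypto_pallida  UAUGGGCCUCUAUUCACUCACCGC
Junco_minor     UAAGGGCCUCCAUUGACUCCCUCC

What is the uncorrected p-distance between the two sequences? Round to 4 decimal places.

Differing sites — 3:U/A; 11:U/C; 15:C/G; 20:A/C; 22:C/U; 23:G/C.
There are 6 differences over 24 sites, so p = 6/24 = 0.2500.

0.2500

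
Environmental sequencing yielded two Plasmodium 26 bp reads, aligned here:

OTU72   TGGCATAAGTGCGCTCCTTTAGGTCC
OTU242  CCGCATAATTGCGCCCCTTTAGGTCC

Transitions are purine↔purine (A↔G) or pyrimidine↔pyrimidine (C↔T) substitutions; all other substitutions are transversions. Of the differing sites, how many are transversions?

The sequences differ at positions 1 (T/C, transition), 2 (G/C, transversion), 9 (G/T, transversion), 15 (T/C, transition).
Of the 4 differences, 2 transitions and 2 transversions, so the answer is 2.

2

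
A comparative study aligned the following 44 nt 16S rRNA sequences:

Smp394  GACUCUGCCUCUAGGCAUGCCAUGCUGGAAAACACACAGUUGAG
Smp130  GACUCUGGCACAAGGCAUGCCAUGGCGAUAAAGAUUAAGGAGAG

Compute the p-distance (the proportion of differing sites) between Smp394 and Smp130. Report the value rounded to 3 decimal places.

0.295

Mismatches occur at site 8 (C→G), site 10 (U→A), site 12 (U→A), site 25 (C→G), site 26 (U→C), site 28 (G→A), site 29 (A→U), site 33 (C→G), site 35 (C→U), site 36 (A→U), site 37 (C→A), site 40 (U→G), site 41 (U→A).
There are 13 differences over 44 sites, so p = 13/44 = 0.295.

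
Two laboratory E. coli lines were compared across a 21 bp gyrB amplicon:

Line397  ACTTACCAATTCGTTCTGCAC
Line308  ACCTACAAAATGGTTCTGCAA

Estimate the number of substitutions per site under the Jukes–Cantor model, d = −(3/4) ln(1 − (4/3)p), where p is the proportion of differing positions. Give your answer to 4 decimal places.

The sequences differ at positions 3 (T/C), 7 (C/A), 10 (T/A), 12 (C/G), 21 (C/A).
p = 5/21 = 0.238095.
d = −0.75 · ln(1 − (4/3)·0.238095) = −0.75 · ln(0.682540) = −0.75 · (-0.381934) = 0.2865.

0.2865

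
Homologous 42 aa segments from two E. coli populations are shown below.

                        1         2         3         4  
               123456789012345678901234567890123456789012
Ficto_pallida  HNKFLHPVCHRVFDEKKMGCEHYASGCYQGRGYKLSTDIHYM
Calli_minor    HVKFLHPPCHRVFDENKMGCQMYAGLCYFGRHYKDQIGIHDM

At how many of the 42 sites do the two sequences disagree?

14

Differing sites — 2:N/V; 8:V/P; 16:K/N; 21:E/Q; 22:H/M; 25:S/G; 26:G/L; 29:Q/F; 32:G/H; 35:L/D; 36:S/Q; 37:T/I; 38:D/G; 41:Y/D.
That gives 14 mismatches out of 42 aligned sites, so the Hamming distance is 14.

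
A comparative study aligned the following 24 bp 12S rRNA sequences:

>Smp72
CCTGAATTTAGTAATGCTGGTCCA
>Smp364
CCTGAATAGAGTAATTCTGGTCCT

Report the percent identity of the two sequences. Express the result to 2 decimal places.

83.33%

Mismatches occur at site 8 (T↔A), site 9 (T↔G), site 16 (G↔T), site 24 (A↔T).
20 of the 24 sites match, so the percent identity is 20/24 × 100 = 83.33%.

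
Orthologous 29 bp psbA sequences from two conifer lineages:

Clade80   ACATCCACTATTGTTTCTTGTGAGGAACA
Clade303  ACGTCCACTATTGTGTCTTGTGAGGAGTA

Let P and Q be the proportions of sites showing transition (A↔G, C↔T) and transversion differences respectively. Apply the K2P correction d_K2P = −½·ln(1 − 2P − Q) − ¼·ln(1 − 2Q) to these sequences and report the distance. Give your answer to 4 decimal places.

0.1560

Mismatches occur at site 3 (A→G, transition), site 15 (T→G, transversion), site 27 (A→G, transition), site 28 (C→T, transition).
Of the 4 differences, 3 transitions and 1 transversion over 29 sites: P = 3/29 = 0.103448, Q = 1/29 = 0.034483.
d = −0.5·ln(0.758621) − 0.25·ln(0.931034) = −0.5·(-0.276253) − 0.25·(-0.071459) = 0.1560.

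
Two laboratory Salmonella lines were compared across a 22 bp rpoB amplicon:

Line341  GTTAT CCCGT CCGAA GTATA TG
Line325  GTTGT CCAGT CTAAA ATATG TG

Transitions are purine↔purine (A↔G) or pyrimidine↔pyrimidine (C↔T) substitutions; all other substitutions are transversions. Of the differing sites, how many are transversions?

The sequences differ at positions 4 (A/G, transition), 8 (C/A, transversion), 12 (C/T, transition), 13 (G/A, transition), 16 (G/A, transition), 20 (A/G, transition).
Of the 6 differences, 5 transitions and 1 transversion, so the answer is 1.

1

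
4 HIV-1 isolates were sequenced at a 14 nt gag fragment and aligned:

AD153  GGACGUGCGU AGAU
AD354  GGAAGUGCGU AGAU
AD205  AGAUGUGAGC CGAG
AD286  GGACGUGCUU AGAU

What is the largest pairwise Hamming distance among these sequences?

7

Pairwise Hamming distances:
  AD153 vs AD354: 1
  AD153 vs AD205: 6
  AD153 vs AD286: 1
  AD354 vs AD205: 6
  AD354 vs AD286: 2
  AD205 vs AD286: 7
The largest is 7, between AD205 and AD286.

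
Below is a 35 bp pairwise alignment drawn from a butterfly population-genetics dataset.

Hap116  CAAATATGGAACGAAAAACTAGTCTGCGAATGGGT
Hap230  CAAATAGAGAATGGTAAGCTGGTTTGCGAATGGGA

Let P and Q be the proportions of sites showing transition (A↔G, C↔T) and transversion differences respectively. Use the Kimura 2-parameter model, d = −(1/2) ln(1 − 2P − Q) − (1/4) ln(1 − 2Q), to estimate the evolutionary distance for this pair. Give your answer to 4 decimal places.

0.3268

The sequences differ at positions 7 (T/G, transversion), 8 (G/A, transition), 12 (C/T, transition), 14 (A/G, transition), 15 (A/T, transversion), 18 (A/G, transition), 21 (A/G, transition), 24 (C/T, transition), 35 (T/A, transversion).
Of the 9 differences, 6 transitions and 3 transversions over 35 sites: P = 6/35 = 0.171429, Q = 3/35 = 0.085714.
d = −0.5·ln(0.571428) − 0.25·ln(0.828572) = −0.5·(-0.559617) − 0.25·(-0.188052) = 0.3268.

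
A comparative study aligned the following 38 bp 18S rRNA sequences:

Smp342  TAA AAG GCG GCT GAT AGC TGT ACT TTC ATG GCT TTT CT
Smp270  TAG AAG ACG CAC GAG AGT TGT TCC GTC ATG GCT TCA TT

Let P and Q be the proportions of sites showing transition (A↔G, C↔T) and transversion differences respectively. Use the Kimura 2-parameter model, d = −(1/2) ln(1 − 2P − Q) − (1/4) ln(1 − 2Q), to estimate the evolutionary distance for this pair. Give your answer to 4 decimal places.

Mismatches occur at site 3 (A→G, transition), site 7 (G→A, transition), site 10 (G→C, transversion), site 11 (C→A, transversion), site 12 (T→C, transition), site 15 (T→G, transversion), site 18 (C→T, transition), site 22 (A→T, transversion), site 24 (T→C, transition), site 25 (T→G, transversion), site 35 (T→C, transition), site 36 (T→A, transversion), site 37 (C→T, transition).
Of the 13 differences, 7 transitions and 6 transversions over 38 sites: P = 7/38 = 0.184211, Q = 6/38 = 0.157895.
d = −0.5·ln(0.473683) − 0.25·ln(0.684210) = −0.5·(-0.747217) − 0.25·(-0.379490) = 0.4685.

0.4685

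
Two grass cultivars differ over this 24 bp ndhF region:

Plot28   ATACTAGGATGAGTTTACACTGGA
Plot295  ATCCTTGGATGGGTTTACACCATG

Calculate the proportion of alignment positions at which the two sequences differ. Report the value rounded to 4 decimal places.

0.2917

The sequences differ at positions 3 (A/C), 6 (A/T), 12 (A/G), 21 (T/C), 22 (G/A), 23 (G/T), 24 (A/G).
There are 7 differences over 24 sites, so p = 7/24 = 0.2917.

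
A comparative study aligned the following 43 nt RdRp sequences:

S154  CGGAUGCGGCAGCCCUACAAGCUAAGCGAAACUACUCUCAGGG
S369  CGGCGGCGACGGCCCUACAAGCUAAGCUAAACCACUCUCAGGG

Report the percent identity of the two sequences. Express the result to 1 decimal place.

Differing sites — 4:A/C; 5:U/G; 9:G/A; 11:A/G; 28:G/U; 33:U/C.
37 of the 43 sites match, so the percent identity is 37/43 × 100 = 86.0%.

86.0%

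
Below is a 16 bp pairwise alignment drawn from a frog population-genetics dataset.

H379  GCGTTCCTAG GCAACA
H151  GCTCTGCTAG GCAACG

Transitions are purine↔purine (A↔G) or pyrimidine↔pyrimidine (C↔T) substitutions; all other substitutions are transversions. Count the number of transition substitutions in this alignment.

Differing sites — 3:G/T (Tv); 4:T/C (Ti); 6:C/G (Tv); 16:A/G (Ti).
Of the 4 differences, 2 transitions and 2 transversions, so the answer is 2.

2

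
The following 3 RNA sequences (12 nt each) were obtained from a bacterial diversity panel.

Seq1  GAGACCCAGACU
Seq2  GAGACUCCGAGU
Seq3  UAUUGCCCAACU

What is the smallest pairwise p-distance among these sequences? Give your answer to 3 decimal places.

Pairwise Hamming distances:
  Seq1 vs Seq2: 3
  Seq1 vs Seq3: 6
  Seq2 vs Seq3: 7
The smallest is 3 mismatches, between Seq1 and Seq2; p = 3/12 = 0.250.

0.250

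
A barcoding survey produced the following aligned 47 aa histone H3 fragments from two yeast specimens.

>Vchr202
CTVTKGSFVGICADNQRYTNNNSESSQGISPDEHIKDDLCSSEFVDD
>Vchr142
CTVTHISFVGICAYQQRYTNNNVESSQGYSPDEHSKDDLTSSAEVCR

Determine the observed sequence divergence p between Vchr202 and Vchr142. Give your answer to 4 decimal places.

0.2553

Differing sites — 5:K/H; 6:G/I; 14:D/Y; 15:N/Q; 23:S/V; 29:I/Y; 35:I/S; 40:C/T; 43:E/A; 44:F/E; 46:D/C; 47:D/R.
There are 12 differences over 47 sites, so p = 12/47 = 0.2553.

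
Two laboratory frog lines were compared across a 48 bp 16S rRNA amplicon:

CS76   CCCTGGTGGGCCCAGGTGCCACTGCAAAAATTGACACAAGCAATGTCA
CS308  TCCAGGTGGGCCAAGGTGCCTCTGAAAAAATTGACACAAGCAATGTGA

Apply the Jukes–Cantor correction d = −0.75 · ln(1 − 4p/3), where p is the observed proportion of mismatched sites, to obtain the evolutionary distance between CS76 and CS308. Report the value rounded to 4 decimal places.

Mismatches occur at site 1 (C/T), site 4 (T/A), site 13 (C/A), site 21 (A/T), site 25 (C/A), site 47 (C/G).
p = 6/48 = 0.125000.
d = −0.75 · ln(1 − (4/3)·0.125000) = −0.75 · ln(0.833333) = −0.75 · (-0.182322) = 0.1367.

0.1367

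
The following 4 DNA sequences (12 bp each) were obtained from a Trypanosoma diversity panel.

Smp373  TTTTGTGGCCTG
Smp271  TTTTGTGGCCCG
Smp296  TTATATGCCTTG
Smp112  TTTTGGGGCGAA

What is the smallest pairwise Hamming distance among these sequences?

1

Pairwise Hamming distances:
  Smp373 vs Smp271: 1
  Smp373 vs Smp296: 4
  Smp373 vs Smp112: 4
  Smp271 vs Smp296: 5
  Smp271 vs Smp112: 4
  Smp296 vs Smp112: 7
The smallest is 1, between Smp373 and Smp271.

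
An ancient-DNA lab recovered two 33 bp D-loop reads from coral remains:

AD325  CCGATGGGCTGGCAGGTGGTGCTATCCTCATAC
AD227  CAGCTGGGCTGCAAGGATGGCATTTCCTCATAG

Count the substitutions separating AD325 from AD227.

Differing sites — 2:C/A; 4:A/C; 12:G/C; 13:C/A; 17:T/A; 18:G/T; 20:T/G; 21:G/C; 22:C/A; 24:A/T; 33:C/G.
That gives 11 mismatches out of 33 aligned sites, so the Hamming distance is 11.

11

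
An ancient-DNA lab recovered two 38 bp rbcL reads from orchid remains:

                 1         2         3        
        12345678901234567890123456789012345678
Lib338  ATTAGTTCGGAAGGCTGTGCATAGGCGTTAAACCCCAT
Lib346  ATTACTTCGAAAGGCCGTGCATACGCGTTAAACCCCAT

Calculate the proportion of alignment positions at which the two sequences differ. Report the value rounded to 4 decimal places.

The sequences differ at positions 5 (G/C), 10 (G/A), 16 (T/C), 24 (G/C).
There are 4 differences over 38 sites, so p = 4/38 = 0.1053.

0.1053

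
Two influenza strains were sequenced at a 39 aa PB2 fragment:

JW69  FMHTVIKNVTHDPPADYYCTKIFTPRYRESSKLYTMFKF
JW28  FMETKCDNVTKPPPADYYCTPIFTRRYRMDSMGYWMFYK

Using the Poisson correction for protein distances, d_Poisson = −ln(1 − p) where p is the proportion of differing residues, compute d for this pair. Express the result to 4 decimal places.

0.4855

Mismatches occur at site 3 (H→E), site 5 (V→K), site 6 (I→C), site 7 (K→D), site 11 (H→K), site 12 (D→P), site 21 (K→P), site 25 (P→R), site 29 (E→M), site 30 (S→D), site 32 (K→M), site 33 (L→G), site 35 (T→W), site 38 (K→Y), site 39 (F→K).
p = 15/39 = 0.384615.
d = −ln(1 − 0.384615) = −ln(0.615385) = 0.4855.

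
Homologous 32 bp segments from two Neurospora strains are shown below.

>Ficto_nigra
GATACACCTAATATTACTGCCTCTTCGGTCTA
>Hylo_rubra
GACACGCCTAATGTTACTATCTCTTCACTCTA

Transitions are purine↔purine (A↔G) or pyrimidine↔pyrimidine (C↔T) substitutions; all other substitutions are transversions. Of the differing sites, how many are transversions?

1

Differing sites — 3:T/C (Ti); 6:A/G (Ti); 13:A/G (Ti); 19:G/A (Ti); 20:C/T (Ti); 27:G/A (Ti); 28:G/C (Tv).
Of the 7 differences, 6 transitions and 1 transversion, so the answer is 1.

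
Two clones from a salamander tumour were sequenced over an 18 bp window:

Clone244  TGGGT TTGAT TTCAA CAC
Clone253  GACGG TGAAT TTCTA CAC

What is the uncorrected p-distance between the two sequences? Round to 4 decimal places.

The sequences differ at positions 1 (T/G), 2 (G/A), 3 (G/C), 5 (T/G), 7 (T/G), 8 (G/A), 14 (A/T).
There are 7 differences over 18 sites, so p = 7/18 = 0.3889.

0.3889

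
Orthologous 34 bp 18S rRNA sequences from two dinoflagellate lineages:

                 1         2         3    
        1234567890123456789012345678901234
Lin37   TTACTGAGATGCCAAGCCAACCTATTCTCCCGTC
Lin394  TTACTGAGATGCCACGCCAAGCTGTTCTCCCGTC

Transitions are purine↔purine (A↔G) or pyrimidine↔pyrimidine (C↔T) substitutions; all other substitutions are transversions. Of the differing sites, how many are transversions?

2

The sequences differ at positions 15 (A/C, transversion), 21 (C/G, transversion), 24 (A/G, transition).
Of the 3 differences, 1 transition and 2 transversions, so the answer is 2.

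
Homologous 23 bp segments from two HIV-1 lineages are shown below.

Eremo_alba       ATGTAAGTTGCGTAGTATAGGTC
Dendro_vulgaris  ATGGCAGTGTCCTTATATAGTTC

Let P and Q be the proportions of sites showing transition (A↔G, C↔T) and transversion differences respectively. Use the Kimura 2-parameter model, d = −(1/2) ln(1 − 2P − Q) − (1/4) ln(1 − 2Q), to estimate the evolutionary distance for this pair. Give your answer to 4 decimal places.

0.4828

Differing sites — 4:T/G (Tv); 5:A/C (Tv); 9:T/G (Tv); 10:G/T (Tv); 12:G/C (Tv); 14:A/T (Tv); 15:G/A (Ti); 21:G/T (Tv).
Of the 8 differences, 1 transition and 7 transversions over 23 sites: P = 1/23 = 0.043478, Q = 7/23 = 0.304348.
d = −0.5·ln(0.608696) − 0.25·ln(0.391304) = −0.5·(-0.496436) − 0.25·(-0.938271) = 0.4828.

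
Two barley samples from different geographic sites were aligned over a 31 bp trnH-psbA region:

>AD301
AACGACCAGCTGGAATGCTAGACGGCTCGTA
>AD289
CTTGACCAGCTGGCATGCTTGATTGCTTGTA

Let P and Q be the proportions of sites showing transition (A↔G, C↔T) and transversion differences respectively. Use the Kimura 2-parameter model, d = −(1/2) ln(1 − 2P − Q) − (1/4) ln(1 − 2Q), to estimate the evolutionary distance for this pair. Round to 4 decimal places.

Mismatches occur at site 1 (A↔C, transversion), site 2 (A↔T, transversion), site 3 (C↔T, transition), site 14 (A↔C, transversion), site 20 (A↔T, transversion), site 23 (C↔T, transition), site 24 (G↔T, transversion), site 28 (C↔T, transition).
Of the 8 differences, 3 transitions and 5 transversions over 31 sites: P = 3/31 = 0.096774, Q = 5/31 = 0.161290.
d = −0.5·ln(0.645162) − 0.25·ln(0.677420) = −0.5·(-0.438254) − 0.25·(-0.389464) = 0.3165.

0.3165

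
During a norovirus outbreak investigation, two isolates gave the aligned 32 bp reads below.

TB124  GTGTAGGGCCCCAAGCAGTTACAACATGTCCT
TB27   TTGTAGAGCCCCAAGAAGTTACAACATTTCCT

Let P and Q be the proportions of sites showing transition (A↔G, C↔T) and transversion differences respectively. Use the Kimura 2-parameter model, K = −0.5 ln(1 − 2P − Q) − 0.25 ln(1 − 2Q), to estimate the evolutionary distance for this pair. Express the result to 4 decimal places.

Mismatches occur at site 1 (G→T, transversion), site 7 (G→A, transition), site 16 (C→A, transversion), site 28 (G→T, transversion).
Of the 4 differences, 1 transition and 3 transversions over 32 sites: P = 1/32 = 0.031250, Q = 3/32 = 0.093750.
d = −0.5·ln(0.843750) − 0.25·ln(0.812500) = −0.5·(-0.169899) − 0.25·(-0.207639) = 0.1369.

0.1369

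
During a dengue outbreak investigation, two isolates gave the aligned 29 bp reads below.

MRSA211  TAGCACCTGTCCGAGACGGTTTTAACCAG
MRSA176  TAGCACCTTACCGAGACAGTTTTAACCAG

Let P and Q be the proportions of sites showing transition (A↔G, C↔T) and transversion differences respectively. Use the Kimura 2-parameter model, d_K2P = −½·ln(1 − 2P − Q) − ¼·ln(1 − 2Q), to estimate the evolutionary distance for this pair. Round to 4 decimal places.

Mismatches occur at site 9 (G→T, transversion), site 10 (T→A, transversion), site 18 (G→A, transition).
Of the 3 differences, 1 transition and 2 transversions over 29 sites: P = 1/29 = 0.034483, Q = 2/29 = 0.068966.
d = −0.5·ln(0.862068) − 0.25·ln(0.862068) = −0.5·(-0.148421) − 0.25·(-0.148421) = 0.1113.

0.1113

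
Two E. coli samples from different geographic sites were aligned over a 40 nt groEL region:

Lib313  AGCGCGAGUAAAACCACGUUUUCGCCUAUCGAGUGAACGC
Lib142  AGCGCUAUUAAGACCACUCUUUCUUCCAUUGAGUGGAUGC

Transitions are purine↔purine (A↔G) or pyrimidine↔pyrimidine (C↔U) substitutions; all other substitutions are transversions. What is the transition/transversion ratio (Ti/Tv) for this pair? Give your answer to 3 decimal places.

Differing sites — 6:G/U (Tv); 8:G/U (Tv); 12:A/G (Ti); 18:G/U (Tv); 19:U/C (Ti); 24:G/U (Tv); 25:C/U (Ti); 27:U/C (Ti); 30:C/U (Ti); 36:A/G (Ti); 38:C/U (Ti).
Of the 11 differences, 7 transitions and 4 transversions, so Ti/Tv = 7/4 = 1.750.

1.750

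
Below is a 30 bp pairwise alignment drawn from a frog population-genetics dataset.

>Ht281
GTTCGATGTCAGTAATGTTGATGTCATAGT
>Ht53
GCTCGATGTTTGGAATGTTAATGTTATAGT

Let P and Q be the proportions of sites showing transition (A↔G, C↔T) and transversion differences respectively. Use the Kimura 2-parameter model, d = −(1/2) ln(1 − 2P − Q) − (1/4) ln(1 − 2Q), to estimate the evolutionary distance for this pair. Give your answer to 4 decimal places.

0.2385

The sequences differ at positions 2 (T/C, transition), 10 (C/T, transition), 11 (A/T, transversion), 13 (T/G, transversion), 20 (G/A, transition), 25 (C/T, transition).
Of the 6 differences, 4 transitions and 2 transversions over 30 sites: P = 4/30 = 0.133333, Q = 2/30 = 0.066667.
d = −0.5·ln(0.666667) − 0.25·ln(0.866666) = −0.5·(-0.405465) − 0.25·(-0.143102) = 0.2385.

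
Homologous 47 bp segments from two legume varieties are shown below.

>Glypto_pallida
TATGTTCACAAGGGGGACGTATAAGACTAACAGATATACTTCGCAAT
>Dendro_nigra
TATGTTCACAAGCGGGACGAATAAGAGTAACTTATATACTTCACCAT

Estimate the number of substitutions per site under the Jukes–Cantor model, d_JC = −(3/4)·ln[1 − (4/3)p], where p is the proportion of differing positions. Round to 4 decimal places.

Differing sites — 13:G/C; 20:T/A; 27:C/G; 32:A/T; 33:G/T; 43:G/A; 45:A/C.
p = 7/47 = 0.148936.
d = −0.75 · ln(1 − (4/3)·0.148936) = −0.75 · ln(0.801419) = −0.75 · (-0.221371) = 0.1660.

0.1660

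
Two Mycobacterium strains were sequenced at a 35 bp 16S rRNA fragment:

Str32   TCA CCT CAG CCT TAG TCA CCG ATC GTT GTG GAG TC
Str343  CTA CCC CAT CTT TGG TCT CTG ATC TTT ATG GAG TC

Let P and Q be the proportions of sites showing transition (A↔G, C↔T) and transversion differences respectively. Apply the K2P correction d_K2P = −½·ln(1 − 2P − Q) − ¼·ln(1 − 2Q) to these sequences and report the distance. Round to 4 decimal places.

0.3795

Mismatches occur at site 1 (T→C, transition), site 2 (C→T, transition), site 6 (T→C, transition), site 9 (G→T, transversion), site 11 (C→T, transition), site 14 (A→G, transition), site 18 (A→T, transversion), site 20 (C→T, transition), site 25 (G→T, transversion), site 28 (G→A, transition).
Of the 10 differences, 7 transitions and 3 transversions over 35 sites: P = 7/35 = 0.200000, Q = 3/35 = 0.085714.
d = −0.5·ln(0.514286) − 0.25·ln(0.828572) = −0.5·(-0.664976) − 0.25·(-0.188052) = 0.3795.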